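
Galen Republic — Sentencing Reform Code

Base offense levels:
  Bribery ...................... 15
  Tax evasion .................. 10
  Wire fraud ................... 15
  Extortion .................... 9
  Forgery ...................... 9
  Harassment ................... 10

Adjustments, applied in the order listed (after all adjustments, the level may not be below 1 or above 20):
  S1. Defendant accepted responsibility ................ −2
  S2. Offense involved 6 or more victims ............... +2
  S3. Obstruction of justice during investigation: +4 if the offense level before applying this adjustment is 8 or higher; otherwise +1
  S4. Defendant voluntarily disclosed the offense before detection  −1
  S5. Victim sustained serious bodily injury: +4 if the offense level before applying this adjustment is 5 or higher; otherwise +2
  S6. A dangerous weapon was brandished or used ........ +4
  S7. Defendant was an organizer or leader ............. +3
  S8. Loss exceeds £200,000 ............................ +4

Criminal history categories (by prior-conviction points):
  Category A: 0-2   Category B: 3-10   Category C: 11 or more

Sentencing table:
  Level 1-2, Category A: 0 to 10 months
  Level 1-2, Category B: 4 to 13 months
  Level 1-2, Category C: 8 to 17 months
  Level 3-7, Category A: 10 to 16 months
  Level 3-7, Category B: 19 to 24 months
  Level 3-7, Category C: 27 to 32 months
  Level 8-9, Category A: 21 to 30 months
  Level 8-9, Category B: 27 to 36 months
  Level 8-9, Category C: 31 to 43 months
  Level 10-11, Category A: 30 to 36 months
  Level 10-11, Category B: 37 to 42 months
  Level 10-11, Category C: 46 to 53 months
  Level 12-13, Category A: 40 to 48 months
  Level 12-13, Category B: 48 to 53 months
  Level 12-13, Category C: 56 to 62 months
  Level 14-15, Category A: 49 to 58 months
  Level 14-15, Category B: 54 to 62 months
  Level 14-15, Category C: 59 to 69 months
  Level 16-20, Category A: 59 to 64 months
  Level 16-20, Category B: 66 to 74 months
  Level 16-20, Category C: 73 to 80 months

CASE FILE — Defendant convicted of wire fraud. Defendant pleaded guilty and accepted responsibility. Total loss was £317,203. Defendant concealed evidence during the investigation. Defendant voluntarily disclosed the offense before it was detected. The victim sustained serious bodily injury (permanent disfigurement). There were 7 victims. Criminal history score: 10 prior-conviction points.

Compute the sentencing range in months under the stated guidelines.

66-74 months

Base offense level for wire fraud: 15.
S1 applies: 15 − 2 = 13.
S2 applies: 13 + 2 = 15.
S3 applies (level before this adjustment is 15 ≥ 8, so +4): 15 + 4 = 19.
S4 applies: 19 − 1 = 18.
S5 applies (level before this adjustment is 18 ≥ 5, so +4): 18 + 4 = 22.
S7 does not apply.
S8 applies: 22 + 4 = 26.
Level 26 exceeds the maximum of 20; capped at 20.
Final offense level: 20.
Criminal history: 10 prior points → Category B (3-10).
Level 20 falls in the 16-20 band.
Grid: Level 16-20 × Category B = 66-74 months.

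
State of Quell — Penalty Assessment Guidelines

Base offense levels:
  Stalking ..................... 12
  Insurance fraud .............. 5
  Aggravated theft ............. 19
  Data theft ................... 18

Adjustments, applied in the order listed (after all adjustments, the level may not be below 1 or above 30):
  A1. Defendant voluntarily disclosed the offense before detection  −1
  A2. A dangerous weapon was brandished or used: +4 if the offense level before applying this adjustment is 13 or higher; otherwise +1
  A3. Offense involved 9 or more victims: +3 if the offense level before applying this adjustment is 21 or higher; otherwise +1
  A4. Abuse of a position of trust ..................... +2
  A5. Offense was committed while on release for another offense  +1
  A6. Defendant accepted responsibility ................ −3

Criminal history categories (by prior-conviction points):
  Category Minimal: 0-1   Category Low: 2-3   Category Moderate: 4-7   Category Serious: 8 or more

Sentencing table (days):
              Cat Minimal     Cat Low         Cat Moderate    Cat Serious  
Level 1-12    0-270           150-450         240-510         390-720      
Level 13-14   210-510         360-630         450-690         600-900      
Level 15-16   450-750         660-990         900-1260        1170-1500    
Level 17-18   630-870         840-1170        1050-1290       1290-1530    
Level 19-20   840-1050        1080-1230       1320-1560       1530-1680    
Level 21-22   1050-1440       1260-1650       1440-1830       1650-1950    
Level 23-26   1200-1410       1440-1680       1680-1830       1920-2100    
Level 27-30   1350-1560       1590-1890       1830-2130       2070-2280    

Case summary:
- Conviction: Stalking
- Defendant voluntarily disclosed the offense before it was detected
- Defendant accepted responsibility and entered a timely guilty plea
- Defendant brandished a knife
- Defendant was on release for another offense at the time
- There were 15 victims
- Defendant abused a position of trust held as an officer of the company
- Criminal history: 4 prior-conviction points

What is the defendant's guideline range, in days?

Base offense level for stalking: 12.
A1 applies: 12 − 1 = 11.
A2 applies (level before this adjustment is 11 < 13, so +1): 11 + 1 = 12.
A3 applies (level before this adjustment is 12 < 21, so +1): 12 + 1 = 13.
A4 applies: 13 + 2 = 15.
A5 applies: 15 + 1 = 16.
A6 applies: 16 − 3 = 13.
Final offense level: 13.
Criminal history: 4 prior points → Category Moderate (4-7).
Level 13 falls in the 13-14 band.
Grid: Level 13-14 × Category Moderate = 450-690 days.

450-690 days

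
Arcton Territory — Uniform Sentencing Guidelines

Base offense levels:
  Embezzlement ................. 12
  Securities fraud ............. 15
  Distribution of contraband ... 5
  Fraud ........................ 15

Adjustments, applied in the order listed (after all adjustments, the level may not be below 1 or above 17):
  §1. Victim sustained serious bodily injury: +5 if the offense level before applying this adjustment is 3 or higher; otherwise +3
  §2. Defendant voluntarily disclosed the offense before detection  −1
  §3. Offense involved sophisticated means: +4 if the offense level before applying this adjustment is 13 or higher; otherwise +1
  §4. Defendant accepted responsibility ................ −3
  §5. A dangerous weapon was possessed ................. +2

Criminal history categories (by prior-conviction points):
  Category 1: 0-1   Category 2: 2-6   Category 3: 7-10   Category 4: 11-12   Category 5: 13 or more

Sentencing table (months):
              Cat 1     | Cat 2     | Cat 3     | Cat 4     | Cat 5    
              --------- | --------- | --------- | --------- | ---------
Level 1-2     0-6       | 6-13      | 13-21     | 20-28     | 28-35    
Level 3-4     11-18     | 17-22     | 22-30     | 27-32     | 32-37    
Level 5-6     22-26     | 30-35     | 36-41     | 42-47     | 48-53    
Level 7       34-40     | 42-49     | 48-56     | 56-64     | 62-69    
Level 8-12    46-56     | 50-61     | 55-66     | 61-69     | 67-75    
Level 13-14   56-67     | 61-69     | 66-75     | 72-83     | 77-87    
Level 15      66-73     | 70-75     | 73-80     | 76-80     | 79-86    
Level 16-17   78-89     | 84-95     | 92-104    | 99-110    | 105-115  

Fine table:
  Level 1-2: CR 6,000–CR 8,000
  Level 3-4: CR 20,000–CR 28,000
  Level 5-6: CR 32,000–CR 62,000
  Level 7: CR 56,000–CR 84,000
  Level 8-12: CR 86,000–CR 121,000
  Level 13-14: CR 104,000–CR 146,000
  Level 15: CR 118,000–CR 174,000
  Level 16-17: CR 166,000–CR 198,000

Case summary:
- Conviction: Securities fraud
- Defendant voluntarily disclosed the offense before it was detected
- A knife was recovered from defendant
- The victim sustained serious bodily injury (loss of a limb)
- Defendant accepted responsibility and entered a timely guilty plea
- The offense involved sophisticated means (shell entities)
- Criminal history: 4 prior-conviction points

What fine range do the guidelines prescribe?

CR 166,000–CR 198,000

Base offense level for securities fraud: 15.
§1 applies (level before this adjustment is 15 ≥ 3, so +5): 15 + 5 = 20.
§2 applies: 20 − 1 = 19.
§3 applies (level before this adjustment is 19 ≥ 13, so +4): 19 + 4 = 23.
§4 applies: 23 − 3 = 20.
§5 applies: 20 + 2 = 22.
Level 22 exceeds the maximum of 17; capped at 17.
Final offense level: 17.
Level 17 falls in the 16-17 band.
Fine table: Level 16-17 → CR 166,000–CR 198,000.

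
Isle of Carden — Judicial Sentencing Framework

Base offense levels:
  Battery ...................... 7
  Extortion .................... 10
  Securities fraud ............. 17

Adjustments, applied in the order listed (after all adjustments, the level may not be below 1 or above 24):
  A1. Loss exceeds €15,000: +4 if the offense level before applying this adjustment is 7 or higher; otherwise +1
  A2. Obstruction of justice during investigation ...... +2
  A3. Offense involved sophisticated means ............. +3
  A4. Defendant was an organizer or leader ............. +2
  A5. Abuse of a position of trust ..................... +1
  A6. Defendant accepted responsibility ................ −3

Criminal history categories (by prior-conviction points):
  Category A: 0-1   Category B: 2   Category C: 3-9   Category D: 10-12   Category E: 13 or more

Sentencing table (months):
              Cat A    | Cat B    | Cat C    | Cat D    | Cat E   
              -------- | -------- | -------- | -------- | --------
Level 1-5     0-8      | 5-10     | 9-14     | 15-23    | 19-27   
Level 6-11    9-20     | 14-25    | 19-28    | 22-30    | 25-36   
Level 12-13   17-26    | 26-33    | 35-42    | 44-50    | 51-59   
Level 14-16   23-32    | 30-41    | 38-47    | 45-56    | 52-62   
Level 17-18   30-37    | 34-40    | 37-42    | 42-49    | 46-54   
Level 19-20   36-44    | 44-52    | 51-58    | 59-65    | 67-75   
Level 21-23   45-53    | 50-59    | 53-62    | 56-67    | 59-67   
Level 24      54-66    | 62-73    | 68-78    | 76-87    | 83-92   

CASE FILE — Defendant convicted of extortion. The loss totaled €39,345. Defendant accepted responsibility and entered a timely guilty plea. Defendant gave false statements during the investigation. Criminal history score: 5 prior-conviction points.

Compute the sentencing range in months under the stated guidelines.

Base offense level for extortion: 10.
A1 applies (level before this adjustment is 10 ≥ 7, so +4): 10 + 4 = 14.
A2 applies: 14 + 2 = 16.
A4 does not apply.
A5 does not apply.
A6 applies: 16 − 3 = 13.
Final offense level: 13.
Criminal history: 5 prior points → Category C (3-9).
Level 13 falls in the 12-13 band.
Grid: Level 12-13 × Category C = 35-42 months.

35-42 months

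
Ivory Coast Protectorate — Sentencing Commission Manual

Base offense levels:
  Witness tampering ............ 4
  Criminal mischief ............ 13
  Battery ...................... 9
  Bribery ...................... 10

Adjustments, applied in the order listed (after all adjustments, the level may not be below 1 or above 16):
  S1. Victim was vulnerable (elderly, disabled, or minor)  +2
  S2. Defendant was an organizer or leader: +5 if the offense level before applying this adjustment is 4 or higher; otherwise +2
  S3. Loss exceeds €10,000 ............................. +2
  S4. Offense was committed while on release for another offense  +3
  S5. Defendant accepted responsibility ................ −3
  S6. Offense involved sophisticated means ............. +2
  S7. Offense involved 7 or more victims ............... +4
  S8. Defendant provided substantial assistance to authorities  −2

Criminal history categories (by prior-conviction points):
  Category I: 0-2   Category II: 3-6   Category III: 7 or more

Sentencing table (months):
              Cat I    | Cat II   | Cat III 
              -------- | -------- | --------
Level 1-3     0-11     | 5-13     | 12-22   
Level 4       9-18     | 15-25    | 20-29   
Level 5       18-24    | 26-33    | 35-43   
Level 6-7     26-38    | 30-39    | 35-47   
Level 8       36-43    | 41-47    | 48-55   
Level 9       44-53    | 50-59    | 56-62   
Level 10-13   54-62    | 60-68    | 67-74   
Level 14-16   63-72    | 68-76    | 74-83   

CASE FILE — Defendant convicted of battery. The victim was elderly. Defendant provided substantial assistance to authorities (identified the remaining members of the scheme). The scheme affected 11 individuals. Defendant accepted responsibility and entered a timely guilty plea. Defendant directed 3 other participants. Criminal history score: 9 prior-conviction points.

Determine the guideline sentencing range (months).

74-83 months

Base offense level for battery: 9.
S1 applies: 9 + 2 = 11.
S2 applies (level before this adjustment is 11 ≥ 4, so +5): 11 + 5 = 16.
S4 does not apply.
S5 applies: 16 − 3 = 13.
S7 applies: 13 + 4 = 17.
S8 applies: 17 − 2 = 15.
Final offense level: 15.
Criminal history: 9 prior points → Category III (7+).
Level 15 falls in the 14-16 band.
Grid: Level 14-16 × Category III = 74-83 months.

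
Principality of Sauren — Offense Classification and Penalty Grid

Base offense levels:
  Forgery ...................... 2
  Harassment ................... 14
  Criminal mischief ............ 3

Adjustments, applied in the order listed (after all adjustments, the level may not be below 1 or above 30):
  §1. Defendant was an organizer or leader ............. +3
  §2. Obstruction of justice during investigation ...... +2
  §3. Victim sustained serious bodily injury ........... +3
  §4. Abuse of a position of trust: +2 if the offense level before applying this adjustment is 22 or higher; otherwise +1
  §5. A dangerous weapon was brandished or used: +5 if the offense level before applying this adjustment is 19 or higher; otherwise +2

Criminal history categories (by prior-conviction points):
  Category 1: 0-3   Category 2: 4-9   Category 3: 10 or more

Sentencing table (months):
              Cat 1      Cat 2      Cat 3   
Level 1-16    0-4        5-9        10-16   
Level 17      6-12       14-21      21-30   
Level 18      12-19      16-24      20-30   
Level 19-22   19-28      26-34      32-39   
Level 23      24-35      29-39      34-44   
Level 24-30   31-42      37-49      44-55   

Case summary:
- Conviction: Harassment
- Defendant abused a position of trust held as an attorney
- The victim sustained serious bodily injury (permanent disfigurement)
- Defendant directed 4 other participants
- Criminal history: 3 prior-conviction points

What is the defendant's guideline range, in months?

19-28 months

Base offense level for harassment: 14.
§1 applies: 14 + 3 = 17.
§2 does not apply.
§3 applies: 17 + 3 = 20.
§4 applies (level before this adjustment is 20 < 22, so +1): 20 + 1 = 21.
Final offense level: 21.
Criminal history: 3 prior points → Category 1 (0-3).
Level 21 falls in the 19-22 band.
Grid: Level 19-22 × Category 1 = 19-28 months.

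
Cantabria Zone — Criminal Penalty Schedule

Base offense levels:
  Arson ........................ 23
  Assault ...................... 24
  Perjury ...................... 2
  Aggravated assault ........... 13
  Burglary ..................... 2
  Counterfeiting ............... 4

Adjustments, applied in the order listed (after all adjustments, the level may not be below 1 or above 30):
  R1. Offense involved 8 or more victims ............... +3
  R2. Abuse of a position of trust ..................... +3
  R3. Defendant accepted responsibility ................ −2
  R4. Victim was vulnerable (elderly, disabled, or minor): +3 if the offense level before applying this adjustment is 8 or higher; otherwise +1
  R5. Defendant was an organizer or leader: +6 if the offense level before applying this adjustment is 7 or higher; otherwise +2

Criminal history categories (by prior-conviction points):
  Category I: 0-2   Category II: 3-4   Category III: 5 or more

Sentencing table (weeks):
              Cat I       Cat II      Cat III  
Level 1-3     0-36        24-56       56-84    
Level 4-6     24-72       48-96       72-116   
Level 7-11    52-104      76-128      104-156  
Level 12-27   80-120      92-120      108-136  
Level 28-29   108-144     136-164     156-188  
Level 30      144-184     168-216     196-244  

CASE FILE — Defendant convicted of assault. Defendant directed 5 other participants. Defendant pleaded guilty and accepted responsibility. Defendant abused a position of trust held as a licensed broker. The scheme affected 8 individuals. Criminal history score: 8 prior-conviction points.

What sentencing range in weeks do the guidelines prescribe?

196-244 weeks

Base offense level for assault: 24.
R1 applies: 24 + 3 = 27.
R2 applies: 27 + 3 = 30.
R3 applies: 30 − 2 = 28.
R4 does not apply.
R5 applies (level before this adjustment is 28 ≥ 7, so +6): 28 + 6 = 34.
Level 34 exceeds the maximum of 30; capped at 30.
Final offense level: 30.
Criminal history: 8 prior points → Category III (5+).
Level 30 falls in the 30 band.
Grid: Level 30 × Category III = 196-244 weeks.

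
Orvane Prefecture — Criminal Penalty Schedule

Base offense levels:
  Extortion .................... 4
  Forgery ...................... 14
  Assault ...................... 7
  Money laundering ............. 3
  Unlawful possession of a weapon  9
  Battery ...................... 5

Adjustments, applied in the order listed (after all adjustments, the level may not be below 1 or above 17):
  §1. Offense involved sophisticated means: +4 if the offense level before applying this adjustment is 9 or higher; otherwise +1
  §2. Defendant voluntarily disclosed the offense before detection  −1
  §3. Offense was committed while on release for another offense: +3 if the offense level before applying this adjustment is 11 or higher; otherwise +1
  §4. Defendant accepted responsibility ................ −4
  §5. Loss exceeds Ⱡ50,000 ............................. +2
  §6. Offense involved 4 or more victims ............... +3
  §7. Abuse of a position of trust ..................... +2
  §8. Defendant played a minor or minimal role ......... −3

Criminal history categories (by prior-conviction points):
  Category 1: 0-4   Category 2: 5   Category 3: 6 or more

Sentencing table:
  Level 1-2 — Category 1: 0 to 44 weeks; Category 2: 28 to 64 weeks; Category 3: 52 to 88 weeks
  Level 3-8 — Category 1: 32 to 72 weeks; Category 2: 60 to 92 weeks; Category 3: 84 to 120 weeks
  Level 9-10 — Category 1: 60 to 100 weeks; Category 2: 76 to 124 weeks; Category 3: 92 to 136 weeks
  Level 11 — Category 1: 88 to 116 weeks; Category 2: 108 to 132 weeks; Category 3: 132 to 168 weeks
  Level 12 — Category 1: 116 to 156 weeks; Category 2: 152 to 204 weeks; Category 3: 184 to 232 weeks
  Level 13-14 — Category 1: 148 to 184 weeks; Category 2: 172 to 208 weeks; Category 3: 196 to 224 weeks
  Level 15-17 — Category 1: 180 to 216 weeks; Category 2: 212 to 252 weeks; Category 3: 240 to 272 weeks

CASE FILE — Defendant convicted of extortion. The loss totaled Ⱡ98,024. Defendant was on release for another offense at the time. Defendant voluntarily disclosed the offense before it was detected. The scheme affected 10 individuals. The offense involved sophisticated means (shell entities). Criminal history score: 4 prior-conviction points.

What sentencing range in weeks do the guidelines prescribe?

60-100 weeks

Base offense level for extortion: 4.
§1 applies (level before this adjustment is 4 < 9, so +1): 4 + 1 = 5.
§2 applies: 5 − 1 = 4.
§3 applies (level before this adjustment is 4 < 11, so +1): 4 + 1 = 5.
§4 does not apply.
§5 applies: 5 + 2 = 7.
§6 applies: 7 + 3 = 10.
Final offense level: 10.
Criminal history: 4 prior points → Category 1 (0-4).
Level 10 falls in the 9-10 band.
Grid: Level 9-10 × Category 1 = 60-100 weeks.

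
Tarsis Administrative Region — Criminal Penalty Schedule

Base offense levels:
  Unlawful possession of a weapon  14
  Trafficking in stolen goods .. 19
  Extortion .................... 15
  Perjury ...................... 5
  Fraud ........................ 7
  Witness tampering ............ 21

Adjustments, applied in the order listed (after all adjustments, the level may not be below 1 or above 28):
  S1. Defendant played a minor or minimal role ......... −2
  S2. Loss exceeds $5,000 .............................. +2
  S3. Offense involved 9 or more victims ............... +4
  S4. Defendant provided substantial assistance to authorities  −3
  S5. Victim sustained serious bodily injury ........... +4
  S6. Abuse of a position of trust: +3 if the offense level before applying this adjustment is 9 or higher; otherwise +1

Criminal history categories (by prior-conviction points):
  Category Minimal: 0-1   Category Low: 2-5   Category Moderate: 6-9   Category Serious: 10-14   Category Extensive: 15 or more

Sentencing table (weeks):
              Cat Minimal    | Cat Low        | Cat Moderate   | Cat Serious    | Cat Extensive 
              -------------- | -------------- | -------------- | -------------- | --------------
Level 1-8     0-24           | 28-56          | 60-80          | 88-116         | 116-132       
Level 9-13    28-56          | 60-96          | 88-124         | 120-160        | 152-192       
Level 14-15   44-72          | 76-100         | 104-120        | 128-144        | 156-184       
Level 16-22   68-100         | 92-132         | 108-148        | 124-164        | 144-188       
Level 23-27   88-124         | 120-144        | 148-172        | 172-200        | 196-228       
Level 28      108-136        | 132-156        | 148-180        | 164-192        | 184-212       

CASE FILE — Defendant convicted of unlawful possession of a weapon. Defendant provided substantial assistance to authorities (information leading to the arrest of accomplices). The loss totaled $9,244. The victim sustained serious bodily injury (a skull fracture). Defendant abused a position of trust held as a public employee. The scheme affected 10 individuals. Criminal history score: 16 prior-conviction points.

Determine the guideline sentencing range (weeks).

Base offense level for unlawful possession of a weapon: 14.
S1 does not apply.
S2 applies: 14 + 2 = 16.
S3 applies: 16 + 4 = 20.
S4 applies: 20 − 3 = 17.
S5 applies: 17 + 4 = 21.
S6 applies (level before this adjustment is 21 ≥ 9, so +3): 21 + 3 = 24.
Final offense level: 24.
Criminal history: 16 prior points → Category Extensive (15+).
Level 24 falls in the 23-27 band.
Grid: Level 23-27 × Category Extensive = 196-228 weeks.

196-228 weeks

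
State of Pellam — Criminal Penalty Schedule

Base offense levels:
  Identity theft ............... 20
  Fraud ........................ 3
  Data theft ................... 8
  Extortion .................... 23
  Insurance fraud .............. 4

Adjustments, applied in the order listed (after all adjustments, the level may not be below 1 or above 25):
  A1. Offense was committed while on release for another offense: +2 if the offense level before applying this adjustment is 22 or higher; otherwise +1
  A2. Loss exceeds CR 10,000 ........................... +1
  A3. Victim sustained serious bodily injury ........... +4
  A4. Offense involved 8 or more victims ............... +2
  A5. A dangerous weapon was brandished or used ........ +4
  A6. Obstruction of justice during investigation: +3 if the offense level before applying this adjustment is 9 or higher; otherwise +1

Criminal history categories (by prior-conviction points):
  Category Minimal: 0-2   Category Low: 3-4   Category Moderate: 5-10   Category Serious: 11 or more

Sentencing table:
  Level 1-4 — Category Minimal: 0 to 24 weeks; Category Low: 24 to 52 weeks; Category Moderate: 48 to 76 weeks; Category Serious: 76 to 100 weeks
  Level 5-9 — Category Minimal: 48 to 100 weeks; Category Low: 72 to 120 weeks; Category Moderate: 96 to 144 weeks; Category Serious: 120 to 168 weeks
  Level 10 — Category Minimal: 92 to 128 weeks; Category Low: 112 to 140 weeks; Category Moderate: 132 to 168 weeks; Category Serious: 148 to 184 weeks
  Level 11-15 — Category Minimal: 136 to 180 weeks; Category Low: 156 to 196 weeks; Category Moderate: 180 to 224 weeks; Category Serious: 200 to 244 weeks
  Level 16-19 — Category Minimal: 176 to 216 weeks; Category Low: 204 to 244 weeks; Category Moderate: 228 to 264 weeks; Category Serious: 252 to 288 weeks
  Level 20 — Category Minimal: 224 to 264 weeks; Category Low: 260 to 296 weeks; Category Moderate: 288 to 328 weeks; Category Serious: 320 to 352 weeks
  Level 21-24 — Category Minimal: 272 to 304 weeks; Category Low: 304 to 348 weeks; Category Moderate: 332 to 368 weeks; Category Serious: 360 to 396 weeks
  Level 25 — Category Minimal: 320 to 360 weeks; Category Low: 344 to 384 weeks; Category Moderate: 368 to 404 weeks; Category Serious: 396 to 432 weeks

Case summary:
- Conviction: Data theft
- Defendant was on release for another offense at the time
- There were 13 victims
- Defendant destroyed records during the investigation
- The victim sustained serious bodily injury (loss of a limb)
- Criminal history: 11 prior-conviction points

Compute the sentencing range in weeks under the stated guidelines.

Base offense level for data theft: 8.
A1 applies (level before this adjustment is 8 < 22, so +1): 8 + 1 = 9.
A3 applies: 9 + 4 = 13.
A4 applies: 13 + 2 = 15.
A6 applies (level before this adjustment is 15 ≥ 9, so +3): 15 + 3 = 18.
Final offense level: 18.
Criminal history: 11 prior points → Category Serious (11+).
Level 18 falls in the 16-19 band.
Grid: Level 16-19 × Category Serious = 252-288 weeks.

252-288 weeks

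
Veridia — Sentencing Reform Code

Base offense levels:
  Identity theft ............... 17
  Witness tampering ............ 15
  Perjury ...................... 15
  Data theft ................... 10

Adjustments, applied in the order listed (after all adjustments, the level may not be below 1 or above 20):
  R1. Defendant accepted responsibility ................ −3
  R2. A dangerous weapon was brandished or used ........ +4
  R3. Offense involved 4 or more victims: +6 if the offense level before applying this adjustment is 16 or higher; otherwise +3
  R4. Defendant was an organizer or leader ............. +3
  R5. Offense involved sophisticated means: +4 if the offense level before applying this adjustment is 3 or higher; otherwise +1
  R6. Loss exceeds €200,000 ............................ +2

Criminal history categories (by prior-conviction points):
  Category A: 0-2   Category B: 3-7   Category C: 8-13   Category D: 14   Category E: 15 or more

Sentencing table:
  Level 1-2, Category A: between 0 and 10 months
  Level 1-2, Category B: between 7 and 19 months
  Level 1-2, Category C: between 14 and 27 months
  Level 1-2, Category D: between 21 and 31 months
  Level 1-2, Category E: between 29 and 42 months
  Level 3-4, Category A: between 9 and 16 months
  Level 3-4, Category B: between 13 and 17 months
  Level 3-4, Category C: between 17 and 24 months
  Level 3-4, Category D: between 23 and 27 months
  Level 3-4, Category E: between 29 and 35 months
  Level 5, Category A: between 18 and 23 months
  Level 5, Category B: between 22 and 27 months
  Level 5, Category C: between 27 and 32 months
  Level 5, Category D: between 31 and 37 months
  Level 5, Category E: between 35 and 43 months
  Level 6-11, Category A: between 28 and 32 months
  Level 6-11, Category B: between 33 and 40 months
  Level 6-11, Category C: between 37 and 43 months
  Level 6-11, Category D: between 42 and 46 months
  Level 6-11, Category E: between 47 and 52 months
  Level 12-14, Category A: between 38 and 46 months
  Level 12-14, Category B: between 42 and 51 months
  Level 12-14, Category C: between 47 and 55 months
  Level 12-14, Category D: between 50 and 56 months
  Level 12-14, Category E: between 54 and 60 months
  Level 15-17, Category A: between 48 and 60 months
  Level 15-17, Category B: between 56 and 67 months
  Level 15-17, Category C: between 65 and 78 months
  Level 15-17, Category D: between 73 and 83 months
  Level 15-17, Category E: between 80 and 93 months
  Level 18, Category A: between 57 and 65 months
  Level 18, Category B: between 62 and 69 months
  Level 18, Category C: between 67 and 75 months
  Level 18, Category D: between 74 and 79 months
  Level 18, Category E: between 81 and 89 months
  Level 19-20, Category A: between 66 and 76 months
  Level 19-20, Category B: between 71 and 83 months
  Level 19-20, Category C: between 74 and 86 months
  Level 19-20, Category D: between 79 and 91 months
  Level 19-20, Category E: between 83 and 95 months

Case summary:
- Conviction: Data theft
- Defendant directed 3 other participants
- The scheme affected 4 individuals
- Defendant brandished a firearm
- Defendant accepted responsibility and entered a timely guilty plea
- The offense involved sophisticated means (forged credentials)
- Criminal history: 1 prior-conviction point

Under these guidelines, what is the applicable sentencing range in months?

Base offense level for data theft: 10.
R1 applies: 10 − 3 = 7.
R2 applies: 7 + 4 = 11.
R3 applies (level before this adjustment is 11 < 16, so +3): 11 + 3 = 14.
R4 applies: 14 + 3 = 17.
R5 applies (level before this adjustment is 17 ≥ 3, so +4): 17 + 4 = 21.
Level 21 exceeds the maximum of 20; capped at 20.
Final offense level: 20.
Criminal history: 1 prior point → Category A (0-2).
Level 20 falls in the 19-20 band.
Grid: Level 19-20 × Category A = 66-76 months.

66-76 months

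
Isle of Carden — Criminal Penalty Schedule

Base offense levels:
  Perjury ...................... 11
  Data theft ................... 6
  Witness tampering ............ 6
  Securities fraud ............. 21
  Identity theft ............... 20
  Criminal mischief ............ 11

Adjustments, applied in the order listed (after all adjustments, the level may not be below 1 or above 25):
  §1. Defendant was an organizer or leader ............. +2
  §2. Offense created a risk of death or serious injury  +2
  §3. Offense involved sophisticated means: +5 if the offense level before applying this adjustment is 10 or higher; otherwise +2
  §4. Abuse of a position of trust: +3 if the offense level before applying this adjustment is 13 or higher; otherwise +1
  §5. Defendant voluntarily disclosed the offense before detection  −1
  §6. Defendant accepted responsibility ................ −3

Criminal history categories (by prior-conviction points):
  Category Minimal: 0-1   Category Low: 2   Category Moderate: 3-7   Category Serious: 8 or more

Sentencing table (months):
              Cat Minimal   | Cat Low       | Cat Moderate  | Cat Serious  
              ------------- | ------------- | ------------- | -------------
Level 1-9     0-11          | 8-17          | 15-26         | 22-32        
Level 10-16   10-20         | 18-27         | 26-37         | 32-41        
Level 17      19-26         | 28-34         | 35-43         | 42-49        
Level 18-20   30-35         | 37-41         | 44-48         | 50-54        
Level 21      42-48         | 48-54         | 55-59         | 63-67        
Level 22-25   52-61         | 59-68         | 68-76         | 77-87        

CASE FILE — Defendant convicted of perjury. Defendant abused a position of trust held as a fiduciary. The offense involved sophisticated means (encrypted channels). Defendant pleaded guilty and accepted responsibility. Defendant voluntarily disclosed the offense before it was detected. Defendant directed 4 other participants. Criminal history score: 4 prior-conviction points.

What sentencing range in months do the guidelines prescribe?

35-43 months

Base offense level for perjury: 11.
§1 applies: 11 + 2 = 13.
§3 applies (level before this adjustment is 13 ≥ 10, so +5): 13 + 5 = 18.
§4 applies (level before this adjustment is 18 ≥ 13, so +3): 18 + 3 = 21.
§5 applies: 21 − 1 = 20.
§6 applies: 20 − 3 = 17.
Final offense level: 17.
Criminal history: 4 prior points → Category Moderate (3-7).
Level 17 falls in the 17 band.
Grid: Level 17 × Category Moderate = 35-43 months.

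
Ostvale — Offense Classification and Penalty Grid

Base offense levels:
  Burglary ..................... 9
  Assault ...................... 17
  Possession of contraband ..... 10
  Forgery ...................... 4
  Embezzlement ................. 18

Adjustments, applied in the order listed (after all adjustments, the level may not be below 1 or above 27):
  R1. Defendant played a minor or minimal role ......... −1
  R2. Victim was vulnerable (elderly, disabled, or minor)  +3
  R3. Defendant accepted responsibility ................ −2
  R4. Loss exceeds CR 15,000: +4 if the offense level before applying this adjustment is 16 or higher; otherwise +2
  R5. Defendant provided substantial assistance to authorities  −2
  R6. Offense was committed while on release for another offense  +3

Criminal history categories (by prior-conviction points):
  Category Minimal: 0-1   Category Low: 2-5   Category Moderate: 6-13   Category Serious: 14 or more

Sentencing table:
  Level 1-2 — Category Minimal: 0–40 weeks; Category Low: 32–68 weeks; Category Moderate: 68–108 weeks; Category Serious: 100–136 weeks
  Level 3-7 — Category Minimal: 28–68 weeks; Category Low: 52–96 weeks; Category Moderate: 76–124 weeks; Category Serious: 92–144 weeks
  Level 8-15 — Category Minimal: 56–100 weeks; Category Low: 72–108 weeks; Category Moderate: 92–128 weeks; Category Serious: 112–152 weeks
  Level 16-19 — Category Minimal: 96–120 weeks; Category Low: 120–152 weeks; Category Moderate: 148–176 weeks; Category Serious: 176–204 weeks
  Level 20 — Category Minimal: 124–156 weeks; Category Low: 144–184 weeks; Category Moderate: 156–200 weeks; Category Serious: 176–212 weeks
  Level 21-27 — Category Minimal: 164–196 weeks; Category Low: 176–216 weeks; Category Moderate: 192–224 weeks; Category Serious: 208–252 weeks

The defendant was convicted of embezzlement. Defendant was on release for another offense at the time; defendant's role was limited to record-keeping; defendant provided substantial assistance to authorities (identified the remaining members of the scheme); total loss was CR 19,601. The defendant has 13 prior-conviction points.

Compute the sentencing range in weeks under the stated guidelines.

Base offense level for embezzlement: 18.
R1 applies: 18 − 1 = 17.
R2 does not apply.
R3 does not apply.
R4 applies (level before this adjustment is 17 ≥ 16, so +4): 17 + 4 = 21.
R5 applies: 21 − 2 = 19.
R6 applies: 19 + 3 = 22.
Final offense level: 22.
Criminal history: 13 prior points → Category Moderate (6-13).
Level 22 falls in the 21-27 band.
Grid: Level 21-27 × Category Moderate = 192-224 weeks.

192-224 weeks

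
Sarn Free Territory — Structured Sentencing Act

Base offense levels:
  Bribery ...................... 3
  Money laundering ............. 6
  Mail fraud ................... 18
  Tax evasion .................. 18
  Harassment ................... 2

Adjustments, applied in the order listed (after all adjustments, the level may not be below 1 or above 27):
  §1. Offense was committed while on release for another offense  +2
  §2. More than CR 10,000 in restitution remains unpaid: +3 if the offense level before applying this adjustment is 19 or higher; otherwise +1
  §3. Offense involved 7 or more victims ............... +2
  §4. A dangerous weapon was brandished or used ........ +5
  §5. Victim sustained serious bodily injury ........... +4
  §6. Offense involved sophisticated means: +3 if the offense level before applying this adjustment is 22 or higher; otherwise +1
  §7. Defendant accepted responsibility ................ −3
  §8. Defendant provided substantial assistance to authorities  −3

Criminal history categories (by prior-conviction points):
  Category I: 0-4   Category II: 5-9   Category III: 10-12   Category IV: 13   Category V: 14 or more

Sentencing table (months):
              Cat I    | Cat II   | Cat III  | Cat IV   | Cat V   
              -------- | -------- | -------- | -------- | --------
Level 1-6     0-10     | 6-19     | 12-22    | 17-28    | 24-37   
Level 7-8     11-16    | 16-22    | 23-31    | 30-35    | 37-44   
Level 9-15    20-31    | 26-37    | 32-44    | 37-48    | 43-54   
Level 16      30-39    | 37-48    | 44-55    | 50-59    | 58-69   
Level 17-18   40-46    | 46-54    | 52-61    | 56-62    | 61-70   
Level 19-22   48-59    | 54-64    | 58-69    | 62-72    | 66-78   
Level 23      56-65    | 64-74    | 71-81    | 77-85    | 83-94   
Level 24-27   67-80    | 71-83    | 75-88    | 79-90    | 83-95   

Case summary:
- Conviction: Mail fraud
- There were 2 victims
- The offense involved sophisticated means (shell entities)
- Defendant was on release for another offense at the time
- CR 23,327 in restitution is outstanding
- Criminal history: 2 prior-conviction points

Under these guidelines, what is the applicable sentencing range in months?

67-80 months

Base offense level for mail fraud: 18.
§1 applies: 18 + 2 = 20.
§2 applies (level before this adjustment is 20 ≥ 19, so +3): 20 + 3 = 23.
§3 does not apply.
§4 does not apply.
§5 does not apply.
§6 applies (level before this adjustment is 23 ≥ 22, so +3): 23 + 3 = 26.
§7 does not apply.
§8 does not apply.
Final offense level: 26.
Criminal history: 2 prior points → Category I (0-4).
Level 26 falls in the 24-27 band.
Grid: Level 24-27 × Category I = 67-80 months.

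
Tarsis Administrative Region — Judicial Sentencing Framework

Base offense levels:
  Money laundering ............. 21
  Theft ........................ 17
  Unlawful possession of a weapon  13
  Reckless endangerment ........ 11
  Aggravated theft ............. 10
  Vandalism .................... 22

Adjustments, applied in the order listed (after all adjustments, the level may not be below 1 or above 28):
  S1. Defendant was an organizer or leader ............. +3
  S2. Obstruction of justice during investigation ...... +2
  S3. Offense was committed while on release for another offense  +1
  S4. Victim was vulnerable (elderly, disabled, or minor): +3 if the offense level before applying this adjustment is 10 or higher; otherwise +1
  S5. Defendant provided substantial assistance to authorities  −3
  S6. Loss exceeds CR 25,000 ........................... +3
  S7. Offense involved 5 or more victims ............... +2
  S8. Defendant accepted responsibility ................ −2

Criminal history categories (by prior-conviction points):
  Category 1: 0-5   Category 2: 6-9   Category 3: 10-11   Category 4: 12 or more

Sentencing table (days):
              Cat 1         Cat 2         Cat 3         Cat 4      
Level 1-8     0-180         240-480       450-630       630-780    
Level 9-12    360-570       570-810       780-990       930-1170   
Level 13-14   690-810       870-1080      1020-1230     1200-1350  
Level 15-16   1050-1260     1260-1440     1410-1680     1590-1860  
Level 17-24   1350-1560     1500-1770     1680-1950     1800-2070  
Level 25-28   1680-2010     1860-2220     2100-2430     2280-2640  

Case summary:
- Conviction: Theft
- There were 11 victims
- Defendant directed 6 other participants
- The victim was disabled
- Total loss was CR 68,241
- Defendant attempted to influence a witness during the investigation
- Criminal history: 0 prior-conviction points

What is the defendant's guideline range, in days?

1680-2010 days

Base offense level for theft: 17.
S1 applies: 17 + 3 = 20.
S2 applies: 20 + 2 = 22.
S4 applies (level before this adjustment is 22 ≥ 10, so +3): 22 + 3 = 25.
S5 does not apply.
S6 applies: 25 + 3 = 28.
S7 applies: 28 + 2 = 30.
Level 30 exceeds the maximum of 28; capped at 28.
Final offense level: 28.
Criminal history: 0 prior points → Category 1 (0-5).
Level 28 falls in the 25-28 band.
Grid: Level 25-28 × Category 1 = 1680-2010 days.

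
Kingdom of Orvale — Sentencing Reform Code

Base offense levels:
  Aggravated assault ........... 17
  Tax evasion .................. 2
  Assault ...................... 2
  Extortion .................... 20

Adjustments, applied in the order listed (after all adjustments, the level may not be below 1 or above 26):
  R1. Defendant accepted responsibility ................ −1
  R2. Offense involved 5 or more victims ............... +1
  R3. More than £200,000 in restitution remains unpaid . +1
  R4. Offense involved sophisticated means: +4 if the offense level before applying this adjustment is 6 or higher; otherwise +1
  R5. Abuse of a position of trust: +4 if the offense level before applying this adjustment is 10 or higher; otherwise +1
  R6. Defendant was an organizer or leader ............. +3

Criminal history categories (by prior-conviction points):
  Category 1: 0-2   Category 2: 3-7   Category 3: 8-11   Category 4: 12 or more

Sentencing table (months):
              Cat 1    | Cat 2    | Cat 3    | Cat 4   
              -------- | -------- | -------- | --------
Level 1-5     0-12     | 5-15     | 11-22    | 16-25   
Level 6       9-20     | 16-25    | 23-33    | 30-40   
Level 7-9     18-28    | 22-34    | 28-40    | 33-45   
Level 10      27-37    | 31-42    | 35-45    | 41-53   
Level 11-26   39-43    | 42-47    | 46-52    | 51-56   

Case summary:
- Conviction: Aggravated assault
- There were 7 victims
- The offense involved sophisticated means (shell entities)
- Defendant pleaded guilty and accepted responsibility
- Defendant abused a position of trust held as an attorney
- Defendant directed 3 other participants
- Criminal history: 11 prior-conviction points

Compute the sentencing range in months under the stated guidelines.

Base offense level for aggravated assault: 17.
R1 applies: 17 − 1 = 16.
R2 applies: 16 + 1 = 17.
R4 applies (level before this adjustment is 17 ≥ 6, so +4): 17 + 4 = 21.
R5 applies (level before this adjustment is 21 ≥ 10, so +4): 21 + 4 = 25.
R6 applies: 25 + 3 = 28.
Level 28 exceeds the maximum of 26; capped at 26.
Final offense level: 26.
Criminal history: 11 prior points → Category 3 (8-11).
Level 26 falls in the 11-26 band.
Grid: Level 11-26 × Category 3 = 46-52 months.

46-52 months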